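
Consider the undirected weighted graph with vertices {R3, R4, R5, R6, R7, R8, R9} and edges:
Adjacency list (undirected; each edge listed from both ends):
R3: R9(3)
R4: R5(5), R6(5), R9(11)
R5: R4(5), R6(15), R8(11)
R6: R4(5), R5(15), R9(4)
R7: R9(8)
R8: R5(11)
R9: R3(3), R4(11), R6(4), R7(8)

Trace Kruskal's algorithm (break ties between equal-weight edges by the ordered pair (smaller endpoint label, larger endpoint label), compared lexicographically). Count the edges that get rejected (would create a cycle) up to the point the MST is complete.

1

Kruskal's algorithm — process edges by increasing weight (ties by edge label):
R3–R9 (3): add. Components now {R4} {R7} {R5} {R3,R9} {R6} {R8}
R6–R9 (4): add. Components now {R4} {R7} {R5} {R3,R6,R9} {R8}
R4–R5 (5): add. Components now {R4,R5} {R7} {R3,R6,R9} {R8}
R4–R6 (5): add. Components now {R3,R4,R5,R6,R9} {R7} {R8}
R7–R9 (8): add. Components now {R3,R4,R5,R6,R7,R9} {R8}
R4–R9 (11): skip — R4 and R9 already connected.
R5–R8 (11): add. Components now {R3,R4,R5,R6,R7,R8,R9}
Edges rejected before the tree was complete: 1.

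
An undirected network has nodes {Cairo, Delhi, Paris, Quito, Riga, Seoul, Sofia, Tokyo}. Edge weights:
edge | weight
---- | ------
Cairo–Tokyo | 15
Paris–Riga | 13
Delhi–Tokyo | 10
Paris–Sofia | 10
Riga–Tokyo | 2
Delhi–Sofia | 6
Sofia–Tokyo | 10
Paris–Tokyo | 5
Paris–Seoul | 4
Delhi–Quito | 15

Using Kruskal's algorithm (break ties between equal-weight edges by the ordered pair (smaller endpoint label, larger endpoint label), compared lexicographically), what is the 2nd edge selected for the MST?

Kruskal's algorithm — process edges by increasing weight (ties by edge label):
Riga–Tokyo (2): add — endpoints in different components.
Paris–Seoul (4): add — endpoints in different components.
Paris–Tokyo (5): add — endpoints in different components.
Delhi–Sofia (6): add — endpoints in different components.
Delhi–Tokyo (10): add — endpoints in different components.
Paris–Sofia (10): skip — Sofia and Paris already connected.
Sofia–Tokyo (10): skip — Tokyo and Sofia already connected.
Paris–Riga (13): skip — Riga and Paris already connected.
Cairo–Tokyo (15): add — endpoints in different components.
Delhi–Quito (15): add — endpoints in different components.
The 2nd edge added is Paris–Seoul.

Paris-Seoul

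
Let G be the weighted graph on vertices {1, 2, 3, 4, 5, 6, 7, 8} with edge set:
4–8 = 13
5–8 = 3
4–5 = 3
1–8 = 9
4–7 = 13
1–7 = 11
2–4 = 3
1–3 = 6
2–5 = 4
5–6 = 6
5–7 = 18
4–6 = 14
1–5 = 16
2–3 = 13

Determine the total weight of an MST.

Prim's algorithm from 7:
Step 1: frontier [1–7 11, 4–7 13, 5–7 18] → take 1–7 (11); add 1.
Step 2: frontier [1–3 6, 1–8 9, 1–5 16, 4–7 13, 5–7 18] → take 1–3 (6); add 3.
Step 3: frontier [1–8 9, 1–5 16, 2–3 13, 4–7 13, 5–7 18] → take 1–8 (9); add 8.
Step 4: frontier [1–5 16, 2–3 13, 4–7 13, 5–7 18, 5–8 3, 4–8 13] → take 5–8 (3); add 5.
Step 5: frontier [2–3 13, 4–5 3, 2–5 4, 5–6 6, 4–7 13, 4–8 13] → take 4–5 (3); add 4.
Step 6: frontier [2–3 13, 2–4 3, 4–6 14, 2–5 4, 5–6 6] → take 2–4 (3); add 2.
Step 7: frontier [4–6 14, 5–6 6] → take 5–6 (6); add 6.
MST edges: 1–7, 1–3, 1–8, 5–8, 4–5, 2–4, 5–6; total weight 11+6+9+3+3+3+6 = 41.

41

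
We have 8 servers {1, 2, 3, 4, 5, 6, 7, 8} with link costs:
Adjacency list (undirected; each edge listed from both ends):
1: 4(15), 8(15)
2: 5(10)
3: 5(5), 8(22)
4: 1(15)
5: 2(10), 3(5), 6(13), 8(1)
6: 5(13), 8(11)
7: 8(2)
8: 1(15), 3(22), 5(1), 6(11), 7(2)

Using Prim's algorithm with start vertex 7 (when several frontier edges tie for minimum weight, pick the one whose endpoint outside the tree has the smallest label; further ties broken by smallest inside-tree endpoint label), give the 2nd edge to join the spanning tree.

Prim's algorithm from 7:
Step 1: frontier [7—8 2] → take 7—8 (2); add 8.
Step 2: frontier [5—8 1, 6—8 11, 1—8 15, 3—8 22] → take 5—8 (1); add 5.
Step 3: frontier [3—5 5, 2—5 10, 5—6 13, 6—8 11, 1—8 15, 3—8 22] → take 3—5 (5); add 3.
Step 4: frontier [2—5 10, 5—6 13, 6—8 11, 1—8 15] → take 2—5 (10); add 2.
Step 5: frontier [5—6 13, 6—8 11, 1—8 15] → take 6—8 (11); add 6.
Step 6: frontier [1—8 15] → take 1—8 (15); add 1.
Step 7: frontier [1—4 15] → take 1—4 (15); add 4.
The 2nd edge added is 5—8.

5-8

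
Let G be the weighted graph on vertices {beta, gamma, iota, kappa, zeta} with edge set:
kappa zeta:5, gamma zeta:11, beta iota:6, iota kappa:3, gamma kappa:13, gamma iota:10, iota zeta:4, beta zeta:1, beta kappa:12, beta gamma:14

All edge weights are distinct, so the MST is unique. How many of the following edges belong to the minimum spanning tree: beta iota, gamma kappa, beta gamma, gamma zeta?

0

Kruskal's algorithm — process edges by increasing weight (ties by edge label):
beta zeta (1): add — endpoints in different components.
iota kappa (3): add — endpoints in different components.
iota zeta (4): add — endpoints in different components.
kappa zeta (5): skip — kappa and zeta already connected.
beta iota (6): skip — beta and iota already connected.
gamma iota (10): add — endpoints in different components.
MST edge set: {beta zeta, iota kappa, iota zeta, gamma iota}.
Of the listed edges, {} are in the MST → 0.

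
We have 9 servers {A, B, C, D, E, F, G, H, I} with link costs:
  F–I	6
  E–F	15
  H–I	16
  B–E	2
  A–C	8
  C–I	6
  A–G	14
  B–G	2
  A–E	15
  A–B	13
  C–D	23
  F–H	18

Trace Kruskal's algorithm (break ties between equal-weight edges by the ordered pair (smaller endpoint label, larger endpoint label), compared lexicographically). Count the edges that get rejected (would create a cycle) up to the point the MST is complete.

4

Kruskal: consider edges lightest-first.
B–E (2): add — endpoints in different components.
B–G (2): add — endpoints in different components.
C–I (6): add — endpoints in different components.
F–I (6): add — endpoints in different components.
A–C (8): add — endpoints in different components.
A–B (13): add — endpoints in different components.
A–G (14): skip — A and G already connected.
A–E (15): skip — A and E already connected.
E–F (15): skip — E and F already connected.
H–I (16): add — endpoints in different components.
F–H (18): skip — F and H already connected.
C–D (23): add — endpoints in different components.
Edges rejected before the tree was complete: 4.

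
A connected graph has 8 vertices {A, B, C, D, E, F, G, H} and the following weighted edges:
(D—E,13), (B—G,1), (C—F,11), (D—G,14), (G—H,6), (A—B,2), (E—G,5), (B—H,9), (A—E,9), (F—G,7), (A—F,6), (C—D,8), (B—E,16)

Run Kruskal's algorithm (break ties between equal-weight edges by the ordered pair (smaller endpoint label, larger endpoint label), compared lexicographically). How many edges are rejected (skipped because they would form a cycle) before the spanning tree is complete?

Sort edges by weight, then run Kruskal:
B—G (1): add — endpoints in different components.
A—B (2): add — endpoints in different components.
E—G (5): add — endpoints in different components.
A—F (6): add — endpoints in different components.
G—H (6): add — endpoints in different components.
F—G (7): skip — F and G already connected.
C—D (8): add — endpoints in different components.
A—E (9): skip — A and E already connected.
B—H (9): skip — B and H already connected.
C—F (11): add — endpoints in different components.
Edges rejected before the tree was complete: 3.

3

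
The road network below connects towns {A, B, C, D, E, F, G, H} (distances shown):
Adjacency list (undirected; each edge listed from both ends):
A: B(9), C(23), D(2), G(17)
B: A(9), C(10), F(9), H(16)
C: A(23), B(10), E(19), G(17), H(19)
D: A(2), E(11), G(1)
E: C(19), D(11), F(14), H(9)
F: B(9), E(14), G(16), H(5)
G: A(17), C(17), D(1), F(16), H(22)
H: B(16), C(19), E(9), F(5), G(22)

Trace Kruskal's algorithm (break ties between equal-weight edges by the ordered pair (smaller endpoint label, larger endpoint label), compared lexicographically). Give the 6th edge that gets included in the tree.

Kruskal: consider edges lightest-first.
D—G (1): add — endpoints in different components.
A—D (2): add — endpoints in different components.
F—H (5): add — endpoints in different components.
A—B (9): add — endpoints in different components.
B—F (9): add — endpoints in different components.
E—H (9): add — endpoints in different components.
B—C (10): add — endpoints in different components.
The 6th edge added is E—H.

E-H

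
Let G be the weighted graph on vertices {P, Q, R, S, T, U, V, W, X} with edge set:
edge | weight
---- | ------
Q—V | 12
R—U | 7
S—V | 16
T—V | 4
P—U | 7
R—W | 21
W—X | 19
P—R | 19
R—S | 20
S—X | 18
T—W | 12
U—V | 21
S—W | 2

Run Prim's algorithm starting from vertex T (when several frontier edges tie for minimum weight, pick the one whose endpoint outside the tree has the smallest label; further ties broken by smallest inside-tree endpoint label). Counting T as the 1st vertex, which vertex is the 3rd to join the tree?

Q

Prim's algorithm from T:
Step 1: cheapest edge leaving the tree is T—V (4); add V.
Step 2: cheapest edge leaving the tree is Q—V (12); add Q.
Step 3: cheapest edge leaving the tree is T—W (12); add W.
Step 4: cheapest edge leaving the tree is S—W (2); add S.
Step 5: cheapest edge leaving the tree is S—X (18); add X.
Step 6: cheapest edge leaving the tree is R—S (20); add R.
Step 7: cheapest edge leaving the tree is R—U (7); add U.
Step 8: cheapest edge leaving the tree is P—U (7); add P.
Vertex order: T, V, Q, W, S, X, R, U, P. The 3rd vertex is Q.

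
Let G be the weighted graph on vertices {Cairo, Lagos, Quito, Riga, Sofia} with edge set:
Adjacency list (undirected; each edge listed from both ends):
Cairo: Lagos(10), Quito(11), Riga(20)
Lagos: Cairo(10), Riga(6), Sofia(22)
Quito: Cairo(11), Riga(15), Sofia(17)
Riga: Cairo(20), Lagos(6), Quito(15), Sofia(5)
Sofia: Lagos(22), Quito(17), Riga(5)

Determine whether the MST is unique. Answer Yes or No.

Kruskal's algorithm — process edges by increasing weight (ties by edge label):
Riga-Sofia (5): add. Components now {Quito} {Cairo} {Riga,Sofia} {Lagos}
Lagos-Riga (6): add. Components now {Quito} {Cairo} {Lagos,Riga,Sofia}
Cairo-Lagos (10): add. Components now {Quito} {Cairo,Lagos,Riga,Sofia}
Cairo-Quito (11): add. Components now {Cairo,Lagos,Quito,Riga,Sofia}
Every non-tree edge has weight strictly greater than the heaviest edge on the tree path between its endpoints, so the MST is unique.

Yes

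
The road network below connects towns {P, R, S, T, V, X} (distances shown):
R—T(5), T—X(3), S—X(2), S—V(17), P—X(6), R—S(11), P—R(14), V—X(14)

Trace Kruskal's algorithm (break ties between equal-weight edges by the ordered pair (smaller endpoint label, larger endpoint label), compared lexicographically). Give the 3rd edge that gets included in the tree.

Sort edges by weight, then run Kruskal:
S—X (2): add — endpoints in different components.
T—X (3): add — endpoints in different components.
R—T (5): add — endpoints in different components.
P—X (6): add — endpoints in different components.
R—S (11): skip — S and R already connected.
P—R (14): skip — R and P already connected.
V—X (14): add — endpoints in different components.
The 3rd edge added is R—T.

R-T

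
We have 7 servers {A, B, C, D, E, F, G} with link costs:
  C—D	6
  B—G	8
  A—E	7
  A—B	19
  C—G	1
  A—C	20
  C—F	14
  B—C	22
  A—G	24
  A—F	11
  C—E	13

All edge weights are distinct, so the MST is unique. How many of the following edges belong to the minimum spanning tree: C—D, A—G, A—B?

Kruskal: consider edges lightest-first.
C—G (1): add. Components now {A} {B} {C,G} {D} {E} {F}
C—D (6): add. Components now {A} {B} {C,D,G} {E} {F}
A—E (7): add. Components now {A,E} {B} {C,D,G} {F}
B—G (8): add. Components now {A,E} {B,C,D,G} {F}
A—F (11): add. Components now {A,E,F} {B,C,D,G}
C—E (13): add. Components now {A,B,C,D,E,F,G}
MST edge set: {C—G, C—D, A—E, B—G, A—F, C—E}.
Of the listed edges, {C—D} are in the MST → 1.

1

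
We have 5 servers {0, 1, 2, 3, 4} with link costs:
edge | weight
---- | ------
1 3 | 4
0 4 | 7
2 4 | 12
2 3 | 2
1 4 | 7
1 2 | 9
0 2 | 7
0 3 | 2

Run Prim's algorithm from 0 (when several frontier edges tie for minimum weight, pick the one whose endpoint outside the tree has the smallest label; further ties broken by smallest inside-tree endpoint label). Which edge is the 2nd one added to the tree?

Prim, starting at 0.
Step 1: frontier [0 3 2, 0 2 7, 0 4 7] → take 0 3 (2); add 3.
Step 2: frontier [0 2 7, 0 4 7, 2 3 2, 1 3 4] → take 2 3 (2); add 2.
Step 3: frontier [0 4 7, 1 2 9, 2 4 12, 1 3 4] → take 1 3 (4); add 1.
Step 4: frontier [0 4 7, 1 4 7, 2 4 12] → take 0 4 (7); add 4.
The 2nd edge added is 2 3.

2-3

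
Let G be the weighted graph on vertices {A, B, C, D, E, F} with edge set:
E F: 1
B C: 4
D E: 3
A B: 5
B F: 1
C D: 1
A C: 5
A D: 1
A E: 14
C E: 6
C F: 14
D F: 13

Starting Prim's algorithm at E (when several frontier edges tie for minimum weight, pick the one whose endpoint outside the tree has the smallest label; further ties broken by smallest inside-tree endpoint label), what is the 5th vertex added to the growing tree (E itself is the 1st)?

A

Grow the tree from E using Prim:
Step 1: cheapest edge leaving the tree is E F (1); add F.
Step 2: cheapest edge leaving the tree is B F (1); add B.
Step 3: cheapest edge leaving the tree is D E (3); add D.
Step 4: cheapest edge leaving the tree is A D (1); add A.
Step 5: cheapest edge leaving the tree is C D (1); add C.
Vertex order: E, F, B, D, A, C. The 5th vertex is A.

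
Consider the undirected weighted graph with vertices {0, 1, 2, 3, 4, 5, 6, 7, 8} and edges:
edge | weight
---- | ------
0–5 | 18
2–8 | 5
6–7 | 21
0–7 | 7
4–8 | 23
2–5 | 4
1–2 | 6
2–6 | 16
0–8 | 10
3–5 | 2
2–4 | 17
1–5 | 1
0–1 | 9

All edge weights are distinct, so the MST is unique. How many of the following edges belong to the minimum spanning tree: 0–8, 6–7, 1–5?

1

Sort edges by weight, then run Kruskal:
1–5 (1): add — endpoints in different components.
3–5 (2): add — endpoints in different components.
2–5 (4): add — endpoints in different components.
2–8 (5): add — endpoints in different components.
1–2 (6): skip — 1 and 2 already connected.
0–7 (7): add — endpoints in different components.
0–1 (9): add — endpoints in different components.
0–8 (10): skip — 0 and 8 already connected.
2–6 (16): add — endpoints in different components.
2–4 (17): add — endpoints in different components.
MST edge set: {1–5, 3–5, 2–5, 2–8, 0–7, 0–1, 2–6, 2–4}.
Of the listed edges, {1–5} are in the MST → 1.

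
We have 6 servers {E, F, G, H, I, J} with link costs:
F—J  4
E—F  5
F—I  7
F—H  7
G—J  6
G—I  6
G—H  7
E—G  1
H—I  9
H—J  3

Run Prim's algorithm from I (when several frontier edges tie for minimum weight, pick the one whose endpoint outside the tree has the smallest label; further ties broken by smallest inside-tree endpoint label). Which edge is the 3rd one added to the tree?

Prim's algorithm from I:
Step 1: cheapest edge leaving the tree is G—I (6); add G.
Step 2: cheapest edge leaving the tree is E—G (1); add E.
Step 3: cheapest edge leaving the tree is E—F (5); add F.
Step 4: cheapest edge leaving the tree is F—J (4); add J.
Step 5: cheapest edge leaving the tree is H—J (3); add H.
The 3rd edge added is E—F.

E-F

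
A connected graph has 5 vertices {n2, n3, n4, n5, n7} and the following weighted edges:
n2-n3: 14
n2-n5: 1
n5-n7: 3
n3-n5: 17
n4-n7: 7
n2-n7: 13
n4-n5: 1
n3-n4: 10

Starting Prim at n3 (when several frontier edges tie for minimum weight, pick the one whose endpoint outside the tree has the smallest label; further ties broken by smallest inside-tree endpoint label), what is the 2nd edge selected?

n4-n5

Prim, starting at n3.
Step 1: cheapest edge leaving the tree is n3-n4 (10); add n4.
Step 2: cheapest edge leaving the tree is n4-n5 (1); add n5.
Step 3: cheapest edge leaving the tree is n2-n5 (1); add n2.
Step 4: cheapest edge leaving the tree is n5-n7 (3); add n7.
The 2nd edge added is n4-n5.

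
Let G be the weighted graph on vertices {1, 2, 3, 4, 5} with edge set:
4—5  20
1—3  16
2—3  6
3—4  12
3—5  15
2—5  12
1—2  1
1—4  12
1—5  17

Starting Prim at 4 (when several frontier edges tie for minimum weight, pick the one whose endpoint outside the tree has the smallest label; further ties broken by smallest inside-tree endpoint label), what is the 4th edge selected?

Grow the tree from 4 using Prim:
Step 1: cheapest edge leaving the tree is 1—4 (12); add 1.
Step 2: cheapest edge leaving the tree is 1—2 (1); add 2.
Step 3: cheapest edge leaving the tree is 2—3 (6); add 3.
Step 4: cheapest edge leaving the tree is 2—5 (12); add 5.
The 4th edge added is 2—5.

2-5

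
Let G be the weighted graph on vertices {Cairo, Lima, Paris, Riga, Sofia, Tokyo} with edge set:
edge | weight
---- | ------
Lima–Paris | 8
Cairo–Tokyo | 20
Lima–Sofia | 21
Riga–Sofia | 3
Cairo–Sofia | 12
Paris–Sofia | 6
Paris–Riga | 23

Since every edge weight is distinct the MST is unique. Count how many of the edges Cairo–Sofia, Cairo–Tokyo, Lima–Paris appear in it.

Sort edges by weight, then run Kruskal:
Riga–Sofia (3): add — endpoints in different components.
Paris–Sofia (6): add — endpoints in different components.
Lima–Paris (8): add — endpoints in different components.
Cairo–Sofia (12): add — endpoints in different components.
Cairo–Tokyo (20): add — endpoints in different components.
MST edge set: {Riga–Sofia, Paris–Sofia, Lima–Paris, Cairo–Sofia, Cairo–Tokyo}.
Of the listed edges, {Cairo–Sofia, Cairo–Tokyo, Lima–Paris} are in the MST → 3.

3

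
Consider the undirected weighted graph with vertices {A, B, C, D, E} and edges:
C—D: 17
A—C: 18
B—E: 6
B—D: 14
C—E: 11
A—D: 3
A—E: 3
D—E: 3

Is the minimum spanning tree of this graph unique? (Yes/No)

No

Kruskal: consider edges lightest-first.
A—D (3): add. Components now {A,D} {B} {C} {E}
A—E (3): add. Components now {A,D,E} {B} {C}
D—E (3): skip — D and E already connected.
B—E (6): add. Components now {A,B,D,E} {C}
C—E (11): add. Components now {A,B,C,D,E}
Non-tree edge D—E has weight 3, equal to the heaviest edge on its tree cycle — swapping gives another MST of the same weight. Not unique.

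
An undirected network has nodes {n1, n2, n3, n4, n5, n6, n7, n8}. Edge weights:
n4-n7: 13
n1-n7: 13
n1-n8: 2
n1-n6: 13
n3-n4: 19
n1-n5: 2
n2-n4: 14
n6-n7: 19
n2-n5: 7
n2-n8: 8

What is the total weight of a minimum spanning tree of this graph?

69

Prim's algorithm from n7:
Step 1: frontier [n1-n7 13, n4-n7 13, n6-n7 19] → take n1-n7 (13); add n1.
Step 2: frontier [n1-n5 2, n1-n8 2, n1-n6 13, n4-n7 13, n6-n7 19] → take n1-n5 (2); add n5.
Step 3: frontier [n1-n8 2, n1-n6 13, n2-n5 7, n4-n7 13, n6-n7 19] → take n1-n8 (2); add n8.
Step 4: frontier [n1-n6 13, n2-n5 7, n4-n7 13, n6-n7 19, n2-n8 8] → take n2-n5 (7); add n2.
Step 5: frontier [n1-n6 13, n2-n4 14, n4-n7 13, n6-n7 19] → take n4-n7 (13); add n4.
Step 6: frontier [n1-n6 13, n3-n4 19, n6-n7 19] → take n1-n6 (13); add n6.
Step 7: frontier [n3-n4 19] → take n3-n4 (19); add n3.
MST edges: n1-n7, n1-n5, n1-n8, n2-n5, n4-n7, n1-n6, n3-n4; total weight 13+2+2+7+13+13+19 = 69.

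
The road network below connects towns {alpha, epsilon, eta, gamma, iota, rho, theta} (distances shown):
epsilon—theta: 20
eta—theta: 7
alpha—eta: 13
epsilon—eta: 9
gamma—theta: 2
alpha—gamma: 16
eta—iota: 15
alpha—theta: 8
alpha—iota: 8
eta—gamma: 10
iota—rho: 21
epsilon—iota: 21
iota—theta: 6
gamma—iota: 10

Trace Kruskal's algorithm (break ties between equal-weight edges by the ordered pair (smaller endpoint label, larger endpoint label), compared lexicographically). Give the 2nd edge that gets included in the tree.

iota-theta

Sort edges by weight, then run Kruskal:
gamma—theta (2): add — endpoints in different components.
iota—theta (6): add — endpoints in different components.
eta—theta (7): add — endpoints in different components.
alpha—iota (8): add — endpoints in different components.
alpha—theta (8): skip — theta and alpha already connected.
epsilon—eta (9): add — endpoints in different components.
eta—gamma (10): skip — eta and gamma already connected.
gamma—iota (10): skip — iota and gamma already connected.
alpha—eta (13): skip — eta and alpha already connected.
eta—iota (15): skip — eta and iota already connected.
alpha—gamma (16): skip — alpha and gamma already connected.
epsilon—theta (20): skip — theta and epsilon already connected.
epsilon—iota (21): skip — iota and epsilon already connected.
iota—rho (21): add — endpoints in different components.
The 2nd edge added is iota—theta.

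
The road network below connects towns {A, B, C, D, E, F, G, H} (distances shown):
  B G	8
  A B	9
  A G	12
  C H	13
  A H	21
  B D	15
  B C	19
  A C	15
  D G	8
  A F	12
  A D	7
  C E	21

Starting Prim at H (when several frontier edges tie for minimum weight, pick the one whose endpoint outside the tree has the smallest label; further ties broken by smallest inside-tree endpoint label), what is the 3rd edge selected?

Grow the tree from H using Prim:
Step 1: frontier [C H 13, A H 21] → take C H (13); add C.
Step 2: frontier [A C 15, B C 19, C E 21, A H 21] → take A C (15); add A.
Step 3: frontier [A D 7, A B 9, A F 12, A G 12, B C 19, C E 21] → take A D (7); add D.
Step 4: frontier [A B 9, A F 12, A G 12, B C 19, C E 21, D G 8, B D 15] → take D G (8); add G.
Step 5: frontier [A B 9, A F 12, B C 19, C E 21, B D 15, B G 8] → take B G (8); add B.
Step 6: frontier [A F 12, C E 21] → take A F (12); add F.
Step 7: frontier [C E 21] → take C E (21); add E.
The 3rd edge added is A D.

A-D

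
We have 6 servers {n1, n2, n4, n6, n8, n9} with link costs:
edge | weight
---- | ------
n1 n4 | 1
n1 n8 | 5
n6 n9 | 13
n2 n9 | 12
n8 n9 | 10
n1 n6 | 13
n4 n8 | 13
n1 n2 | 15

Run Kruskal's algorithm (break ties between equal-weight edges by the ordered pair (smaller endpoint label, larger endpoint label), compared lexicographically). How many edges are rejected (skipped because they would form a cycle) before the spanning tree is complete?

0

Kruskal: consider edges lightest-first.
n1 n4 (1): add. Components now {n1,n4} {n6} {n8} {n9} {n2}
n1 n8 (5): add. Components now {n1,n4,n8} {n6} {n9} {n2}
n8 n9 (10): add. Components now {n1,n4,n8,n9} {n6} {n2}
n2 n9 (12): add. Components now {n1,n2,n4,n8,n9} {n6}
n1 n6 (13): add. Components now {n1,n2,n4,n6,n8,n9}
Edges rejected before the tree was complete: 0.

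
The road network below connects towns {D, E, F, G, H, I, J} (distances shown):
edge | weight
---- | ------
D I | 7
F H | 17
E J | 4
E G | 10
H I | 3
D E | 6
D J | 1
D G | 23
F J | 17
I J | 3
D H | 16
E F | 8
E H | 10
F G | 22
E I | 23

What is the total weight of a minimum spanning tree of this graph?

29

Prim's algorithm from J:
Step 1: cheapest edge leaving the tree is D J (1); add D.
Step 2: cheapest edge leaving the tree is I J (3); add I.
Step 3: cheapest edge leaving the tree is H I (3); add H.
Step 4: cheapest edge leaving the tree is E J (4); add E.
Step 5: cheapest edge leaving the tree is E F (8); add F.
Step 6: cheapest edge leaving the tree is E G (10); add G.
MST edges: D J, I J, H I, E J, E F, E G; total weight 1+3+3+4+8+10 = 29.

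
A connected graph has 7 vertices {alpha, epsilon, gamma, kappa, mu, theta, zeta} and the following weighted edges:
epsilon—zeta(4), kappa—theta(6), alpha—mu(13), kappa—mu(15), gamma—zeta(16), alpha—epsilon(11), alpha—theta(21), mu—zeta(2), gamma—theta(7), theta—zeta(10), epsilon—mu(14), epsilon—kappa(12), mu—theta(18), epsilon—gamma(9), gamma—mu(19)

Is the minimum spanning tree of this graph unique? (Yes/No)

Sort edges by weight, then run Kruskal:
mu—zeta (2): add — endpoints in different components.
epsilon—zeta (4): add — endpoints in different components.
kappa—theta (6): add — endpoints in different components.
gamma—theta (7): add — endpoints in different components.
epsilon—gamma (9): add — endpoints in different components.
theta—zeta (10): skip — theta and zeta already connected.
alpha—epsilon (11): add — endpoints in different components.
Every non-tree edge has weight strictly greater than the heaviest edge on the tree path between its endpoints, so the MST is unique.

Yes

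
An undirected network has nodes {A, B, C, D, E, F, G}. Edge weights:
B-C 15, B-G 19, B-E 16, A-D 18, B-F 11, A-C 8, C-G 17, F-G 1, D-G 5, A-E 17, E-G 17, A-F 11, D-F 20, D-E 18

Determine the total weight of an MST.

Sort edges by weight, then run Kruskal:
F-G (1): add — endpoints in different components.
D-G (5): add — endpoints in different components.
A-C (8): add — endpoints in different components.
A-F (11): add — endpoints in different components.
B-F (11): add — endpoints in different components.
B-C (15): skip — B and C already connected.
B-E (16): add — endpoints in different components.
MST edges: F-G, D-G, A-C, A-F, B-F, B-E; total weight 1+5+8+11+11+16 = 52.

52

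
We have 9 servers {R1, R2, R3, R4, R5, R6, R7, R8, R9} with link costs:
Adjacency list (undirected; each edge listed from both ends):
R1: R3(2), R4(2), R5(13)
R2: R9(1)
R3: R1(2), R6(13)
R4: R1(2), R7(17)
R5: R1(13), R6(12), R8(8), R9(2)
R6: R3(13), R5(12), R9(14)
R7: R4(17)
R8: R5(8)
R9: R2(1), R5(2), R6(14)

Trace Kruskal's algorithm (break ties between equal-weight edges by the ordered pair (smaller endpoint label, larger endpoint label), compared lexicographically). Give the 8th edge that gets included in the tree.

Sort edges by weight, then run Kruskal:
R2-R9 (1): add — endpoints in different components.
R1-R3 (2): add — endpoints in different components.
R1-R4 (2): add — endpoints in different components.
R5-R9 (2): add — endpoints in different components.
R5-R8 (8): add — endpoints in different components.
R5-R6 (12): add — endpoints in different components.
R1-R5 (13): add — endpoints in different components.
R3-R6 (13): skip — R3 and R6 already connected.
R6-R9 (14): skip — R9 and R6 already connected.
R4-R7 (17): add — endpoints in different components.
The 8th edge added is R4-R7.

R4-R7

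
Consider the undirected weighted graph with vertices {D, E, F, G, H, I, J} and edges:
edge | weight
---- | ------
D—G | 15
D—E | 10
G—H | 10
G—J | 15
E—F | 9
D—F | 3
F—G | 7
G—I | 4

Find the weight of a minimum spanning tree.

Kruskal: consider edges lightest-first.
D—F (3): add — endpoints in different components.
G—I (4): add — endpoints in different components.
F—G (7): add — endpoints in different components.
E—F (9): add — endpoints in different components.
D—E (10): skip — D and E already connected.
G—H (10): add — endpoints in different components.
D—G (15): skip — D and G already connected.
G—J (15): add — endpoints in different components.
MST edges: D—F, G—I, F—G, E—F, G—H, G—J; total weight 3+4+7+9+10+15 = 48.

48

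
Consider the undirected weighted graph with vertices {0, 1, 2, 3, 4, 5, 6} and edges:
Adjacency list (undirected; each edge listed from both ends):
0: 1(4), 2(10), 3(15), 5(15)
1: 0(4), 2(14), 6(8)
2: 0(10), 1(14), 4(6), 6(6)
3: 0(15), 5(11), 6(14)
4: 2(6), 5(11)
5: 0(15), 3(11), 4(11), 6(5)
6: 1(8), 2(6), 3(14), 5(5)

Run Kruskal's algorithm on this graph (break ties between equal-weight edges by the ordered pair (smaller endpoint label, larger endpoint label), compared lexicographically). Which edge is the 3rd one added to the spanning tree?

2-4

Kruskal's algorithm — process edges by increasing weight (ties by edge label):
0-1 (4): add — endpoints in different components.
5-6 (5): add — endpoints in different components.
2-4 (6): add — endpoints in different components.
2-6 (6): add — endpoints in different components.
1-6 (8): add — endpoints in different components.
0-2 (10): skip — 0 and 2 already connected.
3-5 (11): add — endpoints in different components.
The 3rd edge added is 2-4.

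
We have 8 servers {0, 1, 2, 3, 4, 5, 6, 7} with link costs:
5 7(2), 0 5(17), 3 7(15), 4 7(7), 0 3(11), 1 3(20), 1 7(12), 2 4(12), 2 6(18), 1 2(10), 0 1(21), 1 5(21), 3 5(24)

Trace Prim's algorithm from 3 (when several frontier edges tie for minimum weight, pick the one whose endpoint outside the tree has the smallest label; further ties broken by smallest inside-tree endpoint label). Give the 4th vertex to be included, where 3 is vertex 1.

5

Grow the tree from 3 using Prim:
Step 1: frontier [0 3 11, 3 7 15, 1 3 20, 3 5 24] → take 0 3 (11); add 0.
Step 2: frontier [0 5 17, 0 1 21, 3 7 15, 1 3 20, 3 5 24] → take 3 7 (15); add 7.
Step 3: frontier [0 5 17, 0 1 21, 1 3 20, 3 5 24, 5 7 2, 4 7 7, 1 7 12] → take 5 7 (2); add 5.
Step 4: frontier [0 1 21, 1 3 20, 1 5 21, 4 7 7, 1 7 12] → take 4 7 (7); add 4.
Step 5: frontier [0 1 21, 1 3 20, 2 4 12, 1 5 21, 1 7 12] → take 1 7 (12); add 1.
Step 6: frontier [1 2 10, 2 4 12] → take 1 2 (10); add 2.
Step 7: frontier [2 6 18] → take 2 6 (18); add 6.
Vertex order: 3, 0, 7, 5, 4, 1, 2, 6. The 4th vertex is 5.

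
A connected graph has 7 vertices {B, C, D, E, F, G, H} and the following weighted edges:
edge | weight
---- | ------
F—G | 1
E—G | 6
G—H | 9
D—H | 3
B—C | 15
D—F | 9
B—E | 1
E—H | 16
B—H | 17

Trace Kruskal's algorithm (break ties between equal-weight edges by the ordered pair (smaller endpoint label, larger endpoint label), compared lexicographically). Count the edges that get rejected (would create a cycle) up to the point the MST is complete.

Sort edges by weight, then run Kruskal:
B—E (1): add. Components now {B,E} {C} {D} {F} {G} {H}
F—G (1): add. Components now {B,E} {C} {D} {F,G} {H}
D—H (3): add. Components now {B,E} {C} {D,H} {F,G}
E—G (6): add. Components now {B,E,F,G} {C} {D,H}
D—F (9): add. Components now {B,D,E,F,G,H} {C}
G—H (9): skip — G and H already connected.
B—C (15): add. Components now {B,C,D,E,F,G,H}
Edges rejected before the tree was complete: 1.

1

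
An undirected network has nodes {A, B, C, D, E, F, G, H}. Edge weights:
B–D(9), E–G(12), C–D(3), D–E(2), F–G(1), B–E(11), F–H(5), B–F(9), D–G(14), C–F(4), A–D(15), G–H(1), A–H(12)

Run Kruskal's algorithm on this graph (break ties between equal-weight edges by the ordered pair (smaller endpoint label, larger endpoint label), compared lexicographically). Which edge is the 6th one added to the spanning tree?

Kruskal: consider edges lightest-first.
F–G (1): add — endpoints in different components.
G–H (1): add — endpoints in different components.
D–E (2): add — endpoints in different components.
C–D (3): add — endpoints in different components.
C–F (4): add — endpoints in different components.
F–H (5): skip — F and H already connected.
B–D (9): add — endpoints in different components.
B–F (9): skip — B and F already connected.
B–E (11): skip — B and E already connected.
A–H (12): add — endpoints in different components.
The 6th edge added is B–D.

B-D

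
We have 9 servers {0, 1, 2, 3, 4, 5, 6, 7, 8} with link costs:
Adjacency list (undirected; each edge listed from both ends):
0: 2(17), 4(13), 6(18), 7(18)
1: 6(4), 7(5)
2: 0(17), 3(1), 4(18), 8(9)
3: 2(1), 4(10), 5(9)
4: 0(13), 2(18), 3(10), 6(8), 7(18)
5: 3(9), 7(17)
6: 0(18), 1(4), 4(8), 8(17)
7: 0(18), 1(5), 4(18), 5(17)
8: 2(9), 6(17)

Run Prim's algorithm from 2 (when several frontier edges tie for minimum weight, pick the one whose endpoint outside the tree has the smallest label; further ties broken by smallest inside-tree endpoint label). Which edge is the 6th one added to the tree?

1-6

Prim, starting at 2.
Step 1: cheapest edge leaving the tree is 2—3 (1); add 3.
Step 2: cheapest edge leaving the tree is 3—5 (9); add 5.
Step 3: cheapest edge leaving the tree is 2—8 (9); add 8.
Step 4: cheapest edge leaving the tree is 3—4 (10); add 4.
Step 5: cheapest edge leaving the tree is 4—6 (8); add 6.
Step 6: cheapest edge leaving the tree is 1—6 (4); add 1.
Step 7: cheapest edge leaving the tree is 1—7 (5); add 7.
Step 8: cheapest edge leaving the tree is 0—4 (13); add 0.
The 6th edge added is 1—6.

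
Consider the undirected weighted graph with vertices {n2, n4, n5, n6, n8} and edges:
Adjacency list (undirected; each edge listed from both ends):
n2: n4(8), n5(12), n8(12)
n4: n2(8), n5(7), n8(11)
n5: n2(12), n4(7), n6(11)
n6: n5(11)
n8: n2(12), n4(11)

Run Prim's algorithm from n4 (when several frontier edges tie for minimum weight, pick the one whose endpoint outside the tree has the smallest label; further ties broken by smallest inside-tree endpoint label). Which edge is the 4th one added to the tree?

Grow the tree from n4 using Prim:
Step 1: cheapest edge leaving the tree is n4—n5 (7); add n5.
Step 2: cheapest edge leaving the tree is n2—n4 (8); add n2.
Step 3: cheapest edge leaving the tree is n5—n6 (11); add n6.
Step 4: cheapest edge leaving the tree is n4—n8 (11); add n8.
The 4th edge added is n4—n8.

n4-n8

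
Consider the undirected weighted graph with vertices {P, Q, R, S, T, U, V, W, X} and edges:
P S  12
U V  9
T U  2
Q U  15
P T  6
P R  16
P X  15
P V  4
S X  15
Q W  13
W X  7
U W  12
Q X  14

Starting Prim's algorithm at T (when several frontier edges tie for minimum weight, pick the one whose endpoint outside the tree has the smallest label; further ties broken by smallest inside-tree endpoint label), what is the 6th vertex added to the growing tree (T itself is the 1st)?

Grow the tree from T using Prim:
Step 1: frontier [T U 2, P T 6] → take T U (2); add U.
Step 2: frontier [P T 6, U V 9, U W 12, Q U 15] → take P T (6); add P.
Step 3: frontier [P V 4, P S 12, P X 15, P R 16, U V 9, U W 12, Q U 15] → take P V (4); add V.
Step 4: frontier [P S 12, P X 15, P R 16, U W 12, Q U 15] → take P S (12); add S.
Step 5: frontier [P X 15, P R 16, S X 15, U W 12, Q U 15] → take U W (12); add W.
Step 6: frontier [P X 15, P R 16, S X 15, Q U 15, W X 7, Q W 13] → take W X (7); add X.
Step 7: frontier [P R 16, Q U 15, Q W 13, Q X 14] → take Q W (13); add Q.
Step 8: frontier [P R 16] → take P R (16); add R.
Vertex order: T, U, P, V, S, W, X, Q, R. The 6th vertex is W.

W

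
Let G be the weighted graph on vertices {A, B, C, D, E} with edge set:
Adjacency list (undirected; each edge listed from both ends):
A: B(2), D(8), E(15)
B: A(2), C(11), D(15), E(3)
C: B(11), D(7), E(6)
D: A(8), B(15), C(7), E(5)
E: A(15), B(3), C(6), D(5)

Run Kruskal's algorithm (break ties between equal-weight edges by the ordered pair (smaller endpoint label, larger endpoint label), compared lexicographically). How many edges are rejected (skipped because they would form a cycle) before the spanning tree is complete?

0

Kruskal's algorithm — process edges by increasing weight (ties by edge label):
A B (2): add. Components now {A,B} {C} {D} {E}
B E (3): add. Components now {A,B,E} {C} {D}
D E (5): add. Components now {A,B,D,E} {C}
C E (6): add. Components now {A,B,C,D,E}
Edges rejected before the tree was complete: 0.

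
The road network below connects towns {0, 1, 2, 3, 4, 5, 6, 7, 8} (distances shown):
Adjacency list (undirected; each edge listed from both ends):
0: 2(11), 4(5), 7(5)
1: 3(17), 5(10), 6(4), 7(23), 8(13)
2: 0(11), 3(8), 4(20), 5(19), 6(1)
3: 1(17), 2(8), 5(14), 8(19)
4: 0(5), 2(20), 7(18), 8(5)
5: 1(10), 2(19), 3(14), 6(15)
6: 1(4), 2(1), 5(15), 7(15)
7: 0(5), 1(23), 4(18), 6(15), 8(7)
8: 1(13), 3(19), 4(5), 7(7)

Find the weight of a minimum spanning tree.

Prim's algorithm from 2:
Step 1: cheapest edge leaving the tree is 2–6 (1); add 6.
Step 2: cheapest edge leaving the tree is 1–6 (4); add 1.
Step 3: cheapest edge leaving the tree is 2–3 (8); add 3.
Step 4: cheapest edge leaving the tree is 1–5 (10); add 5.
Step 5: cheapest edge leaving the tree is 0–2 (11); add 0.
Step 6: cheapest edge leaving the tree is 0–4 (5); add 4.
Step 7: cheapest edge leaving the tree is 0–7 (5); add 7.
Step 8: cheapest edge leaving the tree is 4–8 (5); add 8.
MST edges: 2–6, 1–6, 2–3, 1–5, 0–2, 0–4, 0–7, 4–8; total weight 1+4+8+10+11+5+5+5 = 49.

49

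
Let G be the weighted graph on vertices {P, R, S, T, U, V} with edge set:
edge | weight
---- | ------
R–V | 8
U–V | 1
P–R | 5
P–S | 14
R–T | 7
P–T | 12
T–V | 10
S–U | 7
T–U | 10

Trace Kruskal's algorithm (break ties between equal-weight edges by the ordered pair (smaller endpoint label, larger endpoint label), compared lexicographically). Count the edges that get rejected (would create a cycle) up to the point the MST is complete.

0

Kruskal: consider edges lightest-first.
U–V (1): add. Components now {U,V} {T} {R} {P} {S}
P–R (5): add. Components now {U,V} {T} {P,R} {S}
R–T (7): add. Components now {U,V} {P,R,T} {S}
S–U (7): add. Components now {S,U,V} {P,R,T}
R–V (8): add. Components now {P,R,S,T,U,V}
Edges rejected before the tree was complete: 0.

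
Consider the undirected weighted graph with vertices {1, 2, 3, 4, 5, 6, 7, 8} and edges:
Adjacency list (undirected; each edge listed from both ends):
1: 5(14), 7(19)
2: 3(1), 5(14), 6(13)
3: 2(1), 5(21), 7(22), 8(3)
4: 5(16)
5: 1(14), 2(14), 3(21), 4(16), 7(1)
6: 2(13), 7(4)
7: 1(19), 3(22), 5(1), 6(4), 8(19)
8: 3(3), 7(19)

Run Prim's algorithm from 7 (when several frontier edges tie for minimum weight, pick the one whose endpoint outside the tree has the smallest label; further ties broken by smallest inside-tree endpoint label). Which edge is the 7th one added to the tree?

Grow the tree from 7 using Prim:
Step 1: frontier [5—7 1, 6—7 4, 1—7 19, 7—8 19, 3—7 22] → take 5—7 (1); add 5.
Step 2: frontier [1—5 14, 2—5 14, 4—5 16, 3—5 21, 6—7 4, 1—7 19, 7—8 19, 3—7 22] → take 6—7 (4); add 6.
Step 3: frontier [1—5 14, 2—5 14, 4—5 16, 3—5 21, 2—6 13, 1—7 19, 7—8 19, 3—7 22] → take 2—6 (13); add 2.
Step 4: frontier [2—3 1, 1—5 14, 4—5 16, 3—5 21, 1—7 19, 7—8 19, 3—7 22] → take 2—3 (1); add 3.
Step 5: frontier [3—8 3, 1—5 14, 4—5 16, 1—7 19, 7—8 19] → take 3—8 (3); add 8.
Step 6: frontier [1—5 14, 4—5 16, 1—7 19] → take 1—5 (14); add 1.
Step 7: frontier [4—5 16] → take 4—5 (16); add 4.
The 7th edge added is 4—5.

4-5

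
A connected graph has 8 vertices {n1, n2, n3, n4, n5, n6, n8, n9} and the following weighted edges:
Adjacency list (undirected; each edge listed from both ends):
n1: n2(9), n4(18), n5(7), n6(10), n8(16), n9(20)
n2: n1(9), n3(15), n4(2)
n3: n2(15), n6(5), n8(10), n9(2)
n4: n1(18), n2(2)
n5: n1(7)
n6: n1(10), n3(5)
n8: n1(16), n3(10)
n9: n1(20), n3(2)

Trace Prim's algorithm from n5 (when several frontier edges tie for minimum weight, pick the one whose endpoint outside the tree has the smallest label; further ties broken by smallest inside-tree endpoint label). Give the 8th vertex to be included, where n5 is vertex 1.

Prim's algorithm from n5:
Step 1: frontier [n1 n5 7] → take n1 n5 (7); add n1.
Step 2: frontier [n1 n2 9, n1 n6 10, n1 n8 16, n1 n4 18, n1 n9 20] → take n1 n2 (9); add n2.
Step 3: frontier [n1 n6 10, n1 n8 16, n1 n4 18, n1 n9 20, n2 n4 2, n2 n3 15] → take n2 n4 (2); add n4.
Step 4: frontier [n1 n6 10, n1 n8 16, n1 n9 20, n2 n3 15] → take n1 n6 (10); add n6.
Step 5: frontier [n1 n8 16, n1 n9 20, n2 n3 15, n3 n6 5] → take n3 n6 (5); add n3.
Step 6: frontier [n1 n8 16, n1 n9 20, n3 n9 2, n3 n8 10] → take n3 n9 (2); add n9.
Step 7: frontier [n1 n8 16, n3 n8 10] → take n3 n8 (10); add n8.
Vertex order: n5, n1, n2, n4, n6, n3, n9, n8. The 8th vertex is n8.

n8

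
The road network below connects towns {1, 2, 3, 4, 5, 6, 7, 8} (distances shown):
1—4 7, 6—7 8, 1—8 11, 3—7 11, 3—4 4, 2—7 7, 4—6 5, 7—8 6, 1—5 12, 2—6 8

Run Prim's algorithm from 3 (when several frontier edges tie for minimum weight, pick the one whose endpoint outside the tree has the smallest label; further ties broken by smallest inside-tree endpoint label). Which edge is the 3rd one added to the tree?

1-4

Prim, starting at 3.
Step 1: cheapest edge leaving the tree is 3—4 (4); add 4.
Step 2: cheapest edge leaving the tree is 4—6 (5); add 6.
Step 3: cheapest edge leaving the tree is 1—4 (7); add 1.
Step 4: cheapest edge leaving the tree is 2—6 (8); add 2.
Step 5: cheapest edge leaving the tree is 2—7 (7); add 7.
Step 6: cheapest edge leaving the tree is 7—8 (6); add 8.
Step 7: cheapest edge leaving the tree is 1—5 (12); add 5.
The 3rd edge added is 1—4.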